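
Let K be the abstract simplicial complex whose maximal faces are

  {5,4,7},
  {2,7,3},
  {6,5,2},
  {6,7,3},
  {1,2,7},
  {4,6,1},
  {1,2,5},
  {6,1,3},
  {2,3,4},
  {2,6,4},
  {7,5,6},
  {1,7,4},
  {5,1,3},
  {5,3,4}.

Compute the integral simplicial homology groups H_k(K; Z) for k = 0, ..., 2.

K has 7 vertices, 21 edges, 14 triangles.
rank ∂_0 = 0, rank ∂_1 = 6 ⇒ b_0 = 7 − 0 − 6 = 1; all invariant factors of ∂_1 are 1 so no torsion. So H_0 ≅ Z.
rank ∂_1 = 6, rank ∂_2 = 13 ⇒ b_1 = 21 − 6 − 13 = 2; all invariant factors of ∂_2 are 1 so no torsion. So H_1 ≅ Z^2.
rank ∂_2 = 13, rank ∂_3 = 0 ⇒ b_2 = 14 − 13 − 0 = 1. So H_2 ≅ Z.

H_0 = Z,  H_1 = Z^2,  H_2 = Z.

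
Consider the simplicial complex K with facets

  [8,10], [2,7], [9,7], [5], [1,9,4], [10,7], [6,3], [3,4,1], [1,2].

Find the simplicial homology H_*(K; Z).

Fix the vertex order 1 < 2 < 3 < 4 < 5 < 6 < 7 < 8 < 9 < 10 and write every simplex with vertices in increasing order. Then dim K = 2 and the simplices of K are:

  0-simplices (10): [1], [2], [3], [4], [5], [6], [7], [8], [9], [10]
  1-simplices (11): [1,2], [1,3], [1,4], [1,9], [2,7], [3,4], [3,6], [4,9], [7,9], [7,10], [8,10]
  2-simplices (2): [1,3,4], [1,4,9]

giving chain groups C_0 ≅ Z^10, C_1 ≅ Z^11, C_2 ≅ Z^2.

∂_1: C_1 → C_0 sends each edge [p,q] (with p < q) to q − p.
This gives a 10×11 integer matrix of rank 8; reducing to Smith normal form yields diagonal entries (1,1,1,1,1,1,1,1).

∂_2: C_2 → C_1 maps a triangle to the signed sum of its edges. For instance
  ∂[1,3,4] = [3,4] − [1,4] + [1,3],
  ∂[1,4,9] = [4,9] − [1,9] + [1,4].
As a 11×2 matrix over Z this has rank 2, with invariant factors (1,1).

Now H_k = ker ∂_k / im ∂_{k+1}, so:

  H_0: rank C_0 − rank ∂_1 = 10 − 8 = 2, and the invariant factors of ∂_1 are all 1, so H_0 = Z^2.
  H_1: rank ker ∂_1 − rank ∂_2 = (11 − 8) − 2 = 1, and the invariant factors of ∂_2 are all 1, so H_1 = Z.
  H_2: rank ker ∂_2 − rank ∂_3 = (2 − 2) − 0 = 0, and there is no ∂_3, so H_2 = 0.

H_0 ≅ Z^2,  H_1 ≅ Z,  H_2 = 0.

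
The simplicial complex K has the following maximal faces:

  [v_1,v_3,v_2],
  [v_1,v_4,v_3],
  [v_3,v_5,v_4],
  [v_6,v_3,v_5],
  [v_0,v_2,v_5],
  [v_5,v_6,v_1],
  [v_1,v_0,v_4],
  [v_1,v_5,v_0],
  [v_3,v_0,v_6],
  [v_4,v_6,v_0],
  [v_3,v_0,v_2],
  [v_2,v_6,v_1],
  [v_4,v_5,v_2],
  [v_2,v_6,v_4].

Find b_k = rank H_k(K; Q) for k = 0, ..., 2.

b_0 = 1, b_1 = 2, b_2 = 1.

K has 7 vertices, 21 edges, 14 triangles.
rank ∂_0 = 0, rank ∂_1 = 6 ⇒ b_0 = 7 − 0 − 6 = 1; all invariant factors of ∂_1 are 1 so no torsion. So H_0 ≅ Z.
rank ∂_1 = 6, rank ∂_2 = 13 ⇒ b_1 = 21 − 6 − 13 = 2; all invariant factors of ∂_2 are 1 so no torsion. So H_1 ≅ Z^2.
rank ∂_2 = 13, rank ∂_3 = 0 ⇒ b_2 = 14 − 13 − 0 = 1. So H_2 ≅ Z.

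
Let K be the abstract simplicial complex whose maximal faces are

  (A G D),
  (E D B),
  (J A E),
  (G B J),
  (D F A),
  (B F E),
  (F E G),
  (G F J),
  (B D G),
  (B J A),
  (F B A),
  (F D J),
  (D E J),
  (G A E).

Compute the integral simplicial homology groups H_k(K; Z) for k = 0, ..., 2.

Order the vertices as A < B < D < E < F < G < J. Listing each simplex with vertices in this order, K has dimension 2 with simplices:

  0-simplices (7): A, B, D, E, F, G, J
  1-simplices (21): AB, AD, AE, AF, AG, AJ, BD, BE, BF, BG, BJ, DE, DF, DG, DJ, EF, EG, EJ, FG, FJ, GJ
  2-simplices (14): ABF, ABJ, ADF, ADG, AEG, AEJ, BDE, BDG, BEF, BGJ, DEJ, DFJ, EFG, FGJ

Hence C_0 ≅ Z^7, C_1 ≅ Z^21, C_2 ≅ Z^14.

∂_1: C_1 → C_0 is given by ∂[p,q] = [q] − [p]. For instance
  ∂AF = F − A.
The resulting 7×21 matrix has rank 6, and its Smith normal form has invariant factors (1,1,1,1,1,1).

∂_2: C_2 → C_1 acts by ∂[p,q,r] = [q,r] − [p,r] + [p,q]. For instance
  ∂ADF = DF − AF + AD,
  ∂AEG = EG − AG + AE.
As a 21×14 matrix over Z this has rank 13, with invariant factors (1,1,1,1,1,1,1,1,1,1,1,1,1).

Reading off H_k = ker ∂_k / im ∂_{k+1}:

  H_0: rank C_0 − rank ∂_1 = 7 − 6 = 1, and the invariant factors of ∂_1 are all 1, so H_0 = Z.
  H_1: rank ker ∂_1 − rank ∂_2 = (21 − 6) − 13 = 2, and the invariant factors of ∂_2 are all 1, so H_1 = Z^2.
  H_2: rank ker ∂_2 − rank ∂_3 = (14 − 13) − 0 = 1, and there is no ∂_3, so H_2 = Z.

H_0 ≅ Z,  H_1 ≅ Z^2,  H_2 ≅ Z.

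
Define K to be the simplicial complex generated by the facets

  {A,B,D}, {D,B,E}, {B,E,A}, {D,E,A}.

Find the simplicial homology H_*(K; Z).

Take the total order A < B < D < E on the vertex set. Then K (dimension 2) consists of the simplices:

  0-simplices (4): A, B, D, E
  1-simplices (6): AB, AD, AE, BD, BE, DE
  2-simplices (4): ABD, ABE, ADE, BDE

giving chain groups C_0 ≅ Z^4, C_1 ≅ Z^6, C_2 ≅ Z^4.

∂_1: C_1 → C_0 is given by ∂[p,q] = [q] − [p]. For instance
  ∂BD = D − B.
This gives a 4×6 integer matrix of rank 3; reducing to Smith normal form yields diagonal entries (1,1,1).

Boundary ∂_2: C_2 → C_1 maps a triangle to the signed sum of its edges. For instance
  ∂ADE = DE − AE + AD,
  ∂BDE = DE − BE + BD.
This gives a 6×4 integer matrix of rank 3; reducing to Smith normal form yields diagonal entries (1,1,1).

Reading off H_k = ker ∂_k / im ∂_{k+1}:

  H_0: rank C_0 − rank ∂_1 = 4 − 3 = 1, and the invariant factors of ∂_1 are all 1, so H_0 ≅ Z.
  H_1: rank ker ∂_1 − rank ∂_2 = (6 − 3) − 3 = 0, and the invariant factors of ∂_2 are all 1, so H_1 ≅ 0.
  H_2: rank ker ∂_2 − rank ∂_3 = (4 − 3) − 0 = 1, and there is no ∂_3, so H_2 ≅ Z.

As a check, the Euler characteristic is 4 − 6 + 4 = 2, which agrees with 1 − 0 + 1 = 2.
(K is a triangulation of the 2-sphere S^2.)

H_0 = Z,  H_1 = 0,  H_2 = Z.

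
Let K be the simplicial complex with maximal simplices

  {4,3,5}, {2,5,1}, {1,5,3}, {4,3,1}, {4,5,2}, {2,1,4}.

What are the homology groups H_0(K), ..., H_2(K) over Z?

We work with the vertex ordering 1 < 2 < 3 < 4 < 5. The simplices of K, each written with vertices in increasing order, are:

  0-simplices (5): [1], [2], [3], [4], [5]
  1-simplices (9): [1,2], [1,3], [1,4], [1,5], [2,4], [2,5], [3,4], [3,5], [4,5]
  2-simplices (6): [1,2,4], [1,2,5], [1,3,4], [1,3,5], [2,4,5], [3,4,5]

so the chain groups are C_0 ≅ Z^5, C_1 ≅ Z^9, C_2 ≅ Z^6.

∂_1: C_1 → C_0 sends each edge [p,q] (with p < q) to q − p.
This gives a 5×9 integer matrix of rank 4; reducing to Smith normal form yields diagonal entries (1,1,1,1).

The boundary map ∂_2: C_2 → C_1 sends each 2-simplex [p,q,r] to [q,r] − [p,r] + [p,q]. For instance
  ∂[1,3,5] = [3,5] − [1,5] + [1,3],
  ∂[2,4,5] = [4,5] − [2,5] + [2,4].
The 9×6 boundary matrix has rank 5 and Smith normal form diag(1,1,1,1,1).

Now H_k = ker ∂_k / im ∂_{k+1}, so:

  H_0: rank C_0 − rank ∂_1 = 5 − 4 = 1, and the invariant factors of ∂_1 are all 1, so H_0 = Z.
  H_1: rank ker ∂_1 − rank ∂_2 = (9 − 4) − 5 = 0, and the invariant factors of ∂_2 are all 1, so H_1 = 0.
  H_2: rank ker ∂_2 − rank ∂_3 = (6 − 5) − 0 = 1, and there is no ∂_3, so H_2 = Z.

As a check, the Euler characteristic is 5 − 9 + 6 = 2, which agrees with 1 − 0 + 1 = 2.

H_0 = Z,  H_1 = 0,  H_2 = Z.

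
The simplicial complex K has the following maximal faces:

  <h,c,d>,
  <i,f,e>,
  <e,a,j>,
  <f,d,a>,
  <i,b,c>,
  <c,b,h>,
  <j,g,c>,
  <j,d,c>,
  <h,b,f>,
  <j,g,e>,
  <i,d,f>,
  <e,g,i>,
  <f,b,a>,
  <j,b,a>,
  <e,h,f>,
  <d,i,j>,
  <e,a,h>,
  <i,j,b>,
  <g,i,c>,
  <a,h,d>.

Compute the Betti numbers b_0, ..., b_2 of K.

Order the vertices as a < b < c < d < e < f < g < h < i < j. Listing each simplex with vertices in this order, K has dimension 2 with simplices:

  0-simplices (10): a, b, c, d, e, f, g, h, i, j
  1-simplices (30): ab, ad, ae, af, ah, aj, bc, bf, bh, bi, bj, cd, cg, ch, ci, cj, df, dh, di, dj, ef, eg, eh, ei, ej, fh, fi, gi, gj, ij
  2-simplices (20): abf, abj, adf, adh, aeh, aej, bch, bci, bfh, bij, cdh, cdj, cgi, cgj, dfi, dij, efh, efi, egi, egj

Hence C_0 ≅ Z^10, C_1 ≅ Z^30, C_2 ≅ Z^20.

∂_1: C_1 → C_0 sends each edge [p,q] (with p < q) to q − p. For instance
  ∂gi = i − g.
As a 10×30 matrix over Z this has rank 9, with invariant factors (1,1,1,1,1,1,1,1,1).

The boundary map ∂_2: C_2 → C_1 sends each 2-simplex [p,q,r] to [q,r] − [p,r] + [p,q]. For instance
  ∂bch = ch − bh + bc,
  ∂efh = fh − eh + ef.
The resulting 30×20 matrix has rank 20, and its Smith normal form has invariant factors (1,1,1,1,1,1,1,1,1,1,1,1,1,1,1,1,1,1,1,2).

Reading off H_k = ker ∂_k / im ∂_{k+1}:

  H_0: rank C_0 − rank ∂_1 = 10 − 9 = 1, and the invariant factors of ∂_1 are all 1, so H_0 ≅ Z.
  H_1: rank ker ∂_1 − rank ∂_2 = (30 − 9) − 20 = 1, and ∂_2 has invariant factor 2 > 1, so H_1 ≅ Z ⊕ Z/2Z.
  H_2: rank ker ∂_2 − rank ∂_3 = (20 − 20) − 0 = 0, and there is no ∂_3, so H_2 ≅ 0.

As a check, the Euler characteristic is 10 − 30 + 20 = 0, which agrees with 1 − 1 + 0 = 0.

Hence the Betti numbers are b_0 = 1, b_1 = 1, b_2 = 0.

b_0 = 1, b_1 = 1, b_2 = 0.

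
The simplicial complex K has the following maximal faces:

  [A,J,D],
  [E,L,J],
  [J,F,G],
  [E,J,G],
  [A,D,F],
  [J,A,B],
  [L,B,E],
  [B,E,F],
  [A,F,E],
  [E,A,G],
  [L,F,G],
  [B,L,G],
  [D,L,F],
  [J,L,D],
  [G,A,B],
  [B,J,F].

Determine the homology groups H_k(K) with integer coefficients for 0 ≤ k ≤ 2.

Fix the vertex order A < B < D < E < F < G < J < L and write every simplex with vertices in increasing order. Then dim K = 2 and the simplices of K are:

  0-simplices (8): A, B, D, E, F, G, J, L
  1-simplices (24): AB, AD, AE, AF, AG, AJ, BE, BF, BG, BJ, BL, DF, DJ, DL, EF, EG, EJ, EL, FG, FJ, FL, GJ, GL, JL
  2-simplices (16): ABG, ABJ, ADF, ADJ, AEF, AEG, BEF, BEL, BFJ, BGL, DFL, DJL, EGJ, EJL, FGJ, FGL

giving chain groups C_0 ≅ Z^8, C_1 ≅ Z^24, C_2 ≅ Z^16.

∂_1: C_1 → C_0 sends each edge [p,q] (with p < q) to q − p. For instance
  ∂EJ = J − E.
This gives a 8×24 integer matrix of rank 7; reducing to Smith normal form yields diagonal entries (1,1,1,1,1,1,1).

∂_2: C_2 → C_1 maps a triangle to the signed sum of its edges. For instance
  ∂BFJ = FJ − BJ + BF,
  ∂ABJ = BJ − AJ + AB.
This gives a 24×16 integer matrix of rank 15; reducing to Smith normal form yields diagonal entries (1,1,1,1,1,1,1,1,1,1,1,1,1,1,1).

From H_k ≅ ker(∂_k) / im(∂_{k+1}) we obtain:

  H_0: rank C_0 − rank ∂_1 = 8 − 7 = 1, and the invariant factors of ∂_1 are all 1, so H_0 = Z.
  H_1: rank ker ∂_1 − rank ∂_2 = (24 − 7) − 15 = 2, and the invariant factors of ∂_2 are all 1, so H_1 = Z^2.
  H_2: rank ker ∂_2 − rank ∂_3 = (16 − 15) − 0 = 1, and there is no ∂_3, so H_2 = Z.

As a check, the Euler characteristic is 8 − 24 + 16 = 0, which agrees with 1 − 2 + 1 = 0.
(K is a triangulation of the torus T^2.)

H_0 = Z,  H_1 = Z^2,  H_2 = Z.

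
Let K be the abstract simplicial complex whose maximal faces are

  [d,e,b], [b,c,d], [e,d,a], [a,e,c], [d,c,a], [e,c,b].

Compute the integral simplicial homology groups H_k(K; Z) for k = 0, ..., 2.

H_0 ≅ Z,  H_1 = 0,  H_2 ≅ Z.

Fix the vertex order a < b < c < d < e and write every simplex with vertices in increasing order. Then dim K = 2 and the simplices of K are:

  0-simplices (5): a, b, c, d, e
  1-simplices (9): ac, ad, ae, bc, bd, be, cd, ce, de
  2-simplices (6): acd, ace, ade, bcd, bce, bde

giving chain groups C_0 ≅ Z^5, C_1 ≅ Z^9, C_2 ≅ Z^6.

∂_1: C_1 → C_0 is given by ∂[p,q] = [q] − [p].
The 5×9 boundary matrix has rank 4 and Smith normal form diag(1,1,1,1).

∂_2: C_2 → C_1 sends each 2-simplex [p,q,r] to [q,r] − [p,r] + [p,q]. For instance
  ∂ade = de − ae + ad,
  ∂bcd = cd − bd + bc.
The 9×6 boundary matrix has rank 5 and Smith normal form diag(1,1,1,1,1).

Computing H_k = (kernel of ∂_k) / (image of ∂_{k+1}):

  H_0: rank C_0 − rank ∂_1 = 5 − 4 = 1, and the invariant factors of ∂_1 are all 1, so H_0 = Z.
  H_1: rank ker ∂_1 − rank ∂_2 = (9 − 4) − 5 = 0, and the invariant factors of ∂_2 are all 1, so H_1 = 0.
  H_2: rank ker ∂_2 − rank ∂_3 = (6 − 5) − 0 = 1, and there is no ∂_3, so H_2 = Z.

As a check, the Euler characteristic is 5 − 9 + 6 = 2, which agrees with 1 − 0 + 1 = 2.
(K is a triangulation of the 2-sphere S^2.)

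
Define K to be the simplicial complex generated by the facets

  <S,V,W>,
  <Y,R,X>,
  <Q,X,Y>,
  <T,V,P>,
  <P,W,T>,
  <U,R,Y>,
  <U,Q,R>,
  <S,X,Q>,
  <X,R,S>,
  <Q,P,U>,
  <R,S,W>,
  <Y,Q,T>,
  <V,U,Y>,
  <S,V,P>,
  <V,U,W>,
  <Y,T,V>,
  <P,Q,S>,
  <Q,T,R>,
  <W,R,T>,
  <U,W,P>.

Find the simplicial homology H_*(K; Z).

Fix the vertex order P < Q < R < S < T < U < V < W < X < Y and write every simplex with vertices in increasing order. Then dim K = 2 and the simplices of K are:

  0-simplices (10): P, Q, R, S, T, U, V, W, X, Y
  1-simplices (30): PQ, PS, PT, PU, PV, PW, QR, QS, QT, QU, QX, QY, RS, RT, RU, RW, RX, RY, SV, SW, SX, TV, TW, TY, UV, UW, UY, VW, VY, XY
  2-simplices (20): PQS, PQU, PSV, PTV, PTW, PUW, QRT, QRU, QSX, QTY, QXY, RSW, RSX, RTW, RUY, RXY, SVW, TVY, UVW, UVY

giving chain groups C_0 ≅ Z^10, C_1 ≅ Z^30, C_2 ≅ Z^20.

The boundary map ∂_1: C_1 → C_0 sends each edge [p,q] (with p < q) to q − p.
This gives a 10×30 integer matrix of rank 9; reducing to Smith normal form yields diagonal entries (1,1,1,1,1,1,1,1,1).

The boundary map ∂_2: C_2 → C_1 acts by ∂[p,q,r] = [q,r] − [p,r] + [p,q]. For instance
  ∂QXY = XY − QY + QX,
  ∂PUW = UW − PW + PU.
The resulting 30×20 matrix has rank 20, and its Smith normal form has invariant factors (1,1,1,1,1,1,1,1,1,1,1,1,1,1,1,1,1,1,1,2).

Reading off H_k = ker ∂_k / im ∂_{k+1}:

  H_0: rank C_0 − rank ∂_1 = 10 − 9 = 1, and the invariant factors of ∂_1 are all 1, so H_0 = Z.
  H_1: rank ker ∂_1 − rank ∂_2 = (30 − 9) − 20 = 1, and ∂_2 has invariant factor 2 > 1, so H_1 = Z × Z/2.
  H_2: rank ker ∂_2 − rank ∂_3 = (20 − 20) − 0 = 0, and there is no ∂_3, so H_2 = 0.

As a check, the Euler characteristic is 10 − 30 + 20 = 0, which agrees with 1 − 1 + 0 = 0.

H_0 ≅ Z,  H_1 ≅ Z × Z/2,  H_2 = 0.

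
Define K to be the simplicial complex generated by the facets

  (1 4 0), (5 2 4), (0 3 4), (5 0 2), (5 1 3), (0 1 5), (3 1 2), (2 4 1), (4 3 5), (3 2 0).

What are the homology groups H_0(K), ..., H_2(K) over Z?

Order the vertices as 0 < 1 < 2 < 3 < 4 < 5. Listing each simplex with vertices in this order, K has dimension 2 with simplices:

  0-simplices (6): [0], [1], [2], [3], [4], [5]
  1-simplices (15): [0,1], [0,2], [0,3], [0,4], [0,5], [1,2], [1,3], [1,4], [1,5], [2,3], [2,4], [2,5], [3,4], [3,5], [4,5]
  2-simplices (10): [0,1,4], [0,1,5], [0,2,3], [0,2,5], [0,3,4], [1,2,3], [1,2,4], [1,3,5], [2,4,5], [3,4,5]

so the chain groups are C_0 ≅ Z^6, C_1 ≅ Z^15, C_2 ≅ Z^10.

Boundary ∂_1: C_1 → C_0 maps an edge to its endpoints' difference, ∂[p,q] = q − p. For instance
  ∂[1,2] = [2] − [1].
The resulting 6×15 matrix has rank 5, and its Smith normal form has invariant factors (1,1,1,1,1).

The boundary map ∂_2: C_2 → C_1 sends each 2-simplex [p,q,r] to [q,r] − [p,r] + [p,q]. For instance
  ∂[2,4,5] = [4,5] − [2,5] + [2,4],
  ∂[0,2,5] = [2,5] − [0,5] + [0,2].
As a 15×10 matrix over Z this has rank 10, with invariant factors (1,1,1,1,1,1,1,1,1,2).

Computing H_k = (kernel of ∂_k) / (image of ∂_{k+1}):

  H_0: rank C_0 − rank ∂_1 = 6 − 5 = 1, and the invariant factors of ∂_1 are all 1, so H_0 ≅ Z.
  H_1: rank ker ∂_1 − rank ∂_2 = (15 − 5) − 10 = 0, and ∂_2 has invariant factor 2 > 1, so H_1 ≅ Z/2.
  H_2: rank ker ∂_2 − rank ∂_3 = (10 − 10) − 0 = 0, and there is no ∂_3, so H_2 ≅ 0.

As a check, the Euler characteristic is 6 − 15 + 10 = 1, which agrees with 1 − 0 + 0 = 1.

H_0 = Z,  H_1 = Z/2,  H_2 = 0.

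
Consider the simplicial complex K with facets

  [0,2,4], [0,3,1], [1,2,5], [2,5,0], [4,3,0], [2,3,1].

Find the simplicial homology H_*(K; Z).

H_0 ≅ Z,  H_1 ≅ Z,  H_2 = 0.

Order the vertices as 0 < 1 < 2 < 3 < 4 < 5. Listing each simplex with vertices in this order, K has dimension 2 with simplices:

  0-simplices (6): [0], [1], [2], [3], [4], [5]
  1-simplices (12): [0,1], [0,2], [0,3], [0,4], [0,5], [1,2], [1,3], [1,5], [2,3], [2,4], [2,5], [3,4]
  2-simplices (6): [0,1,3], [0,2,4], [0,2,5], [0,3,4], [1,2,3], [1,2,5]

Hence C_0 ≅ Z^6, C_1 ≅ Z^12, C_2 ≅ Z^6.

Boundary ∂_1: C_1 → C_0 sends each edge [p,q] (with p < q) to q − p.
As a 6×12 matrix over Z this has rank 5, with invariant factors (1,1,1,1,1).

∂_2: C_2 → C_1 sends each 2-simplex [p,q,r] to [q,r] − [p,r] + [p,q]. For instance
  ∂[1,2,3] = [2,3] − [1,3] + [1,2],
  ∂[1,2,5] = [2,5] − [1,5] + [1,2].
As a 12×6 matrix over Z this has rank 6, with invariant factors (1,1,1,1,1,1).

Reading off H_k = ker ∂_k / im ∂_{k+1}:

  H_0: rank C_0 − rank ∂_1 = 6 − 5 = 1, and the invariant factors of ∂_1 are all 1, so H_0 = Z.
  H_1: rank ker ∂_1 − rank ∂_2 = (12 − 5) − 6 = 1, and the invariant factors of ∂_2 are all 1, so H_1 = Z.
  H_2: rank ker ∂_2 − rank ∂_3 = (6 − 6) − 0 = 0, and there is no ∂_3, so H_2 = 0.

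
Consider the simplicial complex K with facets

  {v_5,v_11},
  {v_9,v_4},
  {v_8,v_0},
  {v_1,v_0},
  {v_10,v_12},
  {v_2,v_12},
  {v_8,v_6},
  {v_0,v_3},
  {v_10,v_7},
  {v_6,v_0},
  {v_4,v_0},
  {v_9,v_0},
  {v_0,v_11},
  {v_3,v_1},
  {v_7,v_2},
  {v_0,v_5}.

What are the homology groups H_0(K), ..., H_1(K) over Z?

We work with the vertex ordering v_0 < v_1 < v_2 < v_3 < v_4 < v_5 < v_6 < v_7 < v_8 < v_9 < v_10 < v_11 < v_12. The simplices of K, each written with vertices in increasing order, are:

  0-simplices (13): [v_0], [v_1], [v_2], [v_3], [v_4], [v_5], [v_6], [v_7], [v_8], [v_9], [v_10], [v_11], [v_12]
  1-simplices (16): (16 of them)

giving chain groups C_0 ≅ Z^13, C_1 ≅ Z^16.

The boundary map ∂_1: C_1 → C_0 maps an edge to its endpoints' difference, ∂[p,q] = q − p.
The resulting 13×16 matrix has rank 11, and its Smith normal form has invariant factors (1,1,1,1,1,1,1,1,1,1,1).

From H_k ≅ ker(∂_k) / im(∂_{k+1}) we obtain:

  H_0: rank C_0 − rank ∂_1 = 13 − 11 = 2, and the invariant factors of ∂_1 are all 1, so H_0 = Z^2.
  H_1: rank ker ∂_1 − rank ∂_2 = (16 − 11) − 0 = 5, and there is no ∂_2, so H_1 = Z^5.

As a check, the Euler characteristic is 13 − 16 = -3, which agrees with 2 − 5 = -3.

H_0 ≅ Z^2,  H_1 ≅ Z^5.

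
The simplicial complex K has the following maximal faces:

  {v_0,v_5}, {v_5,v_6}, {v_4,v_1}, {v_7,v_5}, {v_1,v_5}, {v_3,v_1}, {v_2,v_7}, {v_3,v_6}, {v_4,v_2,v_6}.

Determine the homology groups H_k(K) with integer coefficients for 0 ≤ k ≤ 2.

Order the vertices as v_0 < v_1 < v_2 < v_3 < v_4 < v_5 < v_6 < v_7. Listing each simplex with vertices in this order, K has dimension 2 with simplices:

  0-simplices (8): [v_0], [v_1], [v_2], [v_3], [v_4], [v_5], [v_6], [v_7]
  1-simplices (11): [v_0,v_5], [v_1,v_3], [v_1,v_4], [v_1,v_5], [v_2,v_4], [v_2,v_6], [v_2,v_7], [v_3,v_6], [v_4,v_6], [v_5,v_6], [v_5,v_7]
  2-simplices (1): [v_2,v_4,v_6]

giving chain groups C_0 ≅ Z^8, C_1 ≅ Z^11, C_2 ≅ Z^1.

Boundary ∂_1: C_1 → C_0 sends each edge [p,q] (with p < q) to q − p. For instance
  ∂[v_0,v_5] = [v_5] − [v_0].
This gives a 8×11 integer matrix of rank 7; reducing to Smith normal form yields diagonal entries (1,1,1,1,1,1,1).

∂_2: C_2 → C_1 sends each 2-simplex [p,q,r] to [q,r] − [p,r] + [p,q]. For instance
  ∂[v_2,v_4,v_6] = [v_4,v_6] − [v_2,v_6] + [v_2,v_4].
As a 11×1 matrix over Z this has rank 1, with invariant factors (1).

From H_k ≅ ker(∂_k) / im(∂_{k+1}) we obtain:

  H_0: rank C_0 − rank ∂_1 = 8 − 7 = 1, and the invariant factors of ∂_1 are all 1, so H_0 = Z.
  H_1: rank ker ∂_1 − rank ∂_2 = (11 − 7) − 1 = 3, and the invariant factors of ∂_2 are all 1, so H_1 = Z^3.
  H_2: rank ker ∂_2 − rank ∂_3 = (1 − 1) − 0 = 0, and there is no ∂_3, so H_2 = 0.

As a check, the Euler characteristic is 8 − 11 + 1 = -2, which agrees with 1 − 3 + 0 = -2.

H_0 ≅ Z,  H_1 ≅ Z^3,  H_2 = 0.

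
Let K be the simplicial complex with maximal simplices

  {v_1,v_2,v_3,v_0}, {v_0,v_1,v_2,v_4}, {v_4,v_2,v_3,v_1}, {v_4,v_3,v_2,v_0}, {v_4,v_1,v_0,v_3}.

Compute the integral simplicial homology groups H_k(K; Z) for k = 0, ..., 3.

H_0 = Z,  H_1 = 0,  H_2 = 0,  H_3 = Z.

We work with the vertex ordering v_0 < v_1 < v_2 < v_3 < v_4. The simplices of K, each written with vertices in increasing order, are:

  0-simplices (5): [v_0], [v_1], [v_2], [v_3], [v_4]
  1-simplices (10): [v_0,v_1], [v_0,v_2], [v_0,v_3], [v_0,v_4], [v_1,v_2], [v_1,v_3], [v_1,v_4], [v_2,v_3], [v_2,v_4], [v_3,v_4]
  2-simplices (10): [v_0,v_1,v_2], [v_0,v_1,v_3], [v_0,v_1,v_4], [v_0,v_2,v_3], [v_0,v_2,v_4], [v_0,v_3,v_4], [v_1,v_2,v_3], [v_1,v_2,v_4], [v_1,v_3,v_4], [v_2,v_3,v_4]
  3-simplices (5): [v_0,v_1,v_2,v_3], [v_0,v_1,v_2,v_4], [v_0,v_1,v_3,v_4], [v_0,v_2,v_3,v_4], [v_1,v_2,v_3,v_4]

so the chain groups are C_0 ≅ Z^5, C_1 ≅ Z^10, C_2 ≅ Z^10, C_3 ≅ Z^5.

The boundary map ∂_1: C_1 → C_0 is given by ∂[p,q] = [q] − [p].
The resulting 5×10 matrix has rank 4, and its Smith normal form has invariant factors (1,1,1,1).

Boundary ∂_2: C_2 → C_1 sends each 2-simplex [p,q,r] to [q,r] − [p,r] + [p,q]. For instance
  ∂[v_0,v_1,v_2] = [v_1,v_2] − [v_0,v_2] + [v_0,v_1],
  ∂[v_1,v_3,v_4] = [v_3,v_4] − [v_1,v_4] + [v_1,v_3].
The resulting 10×10 matrix has rank 6, and its Smith normal form has invariant factors (1,1,1,1,1,1).

∂_3: C_3 → C_2 sends each 3-simplex σ to the alternating sum Σ_i (−1)^i (σ with its i-th vertex removed). For instance
  ∂[v_1,v_2,v_3,v_4] = [v_2,v_3,v_4] − [v_1,v_3,v_4] + [v_1,v_2,v_4] − [v_1,v_2,v_3],
  ∂[v_0,v_1,v_3,v_4] = [v_1,v_3,v_4] − [v_0,v_3,v_4] + [v_0,v_1,v_4] − [v_0,v_1,v_3].
This gives a 10×5 integer matrix of rank 4; reducing to Smith normal form yields diagonal entries (1,1,1,1).

Computing H_k = (kernel of ∂_k) / (image of ∂_{k+1}):

  H_0: rank C_0 − rank ∂_1 = 5 − 4 = 1, and the invariant factors of ∂_1 are all 1, so H_0 ≅ Z.
  H_1: rank ker ∂_1 − rank ∂_2 = (10 − 4) − 6 = 0, and the invariant factors of ∂_2 are all 1, so H_1 ≅ 0.
  H_2: rank ker ∂_2 − rank ∂_3 = (10 − 6) − 4 = 0, and the invariant factors of ∂_3 are all 1, so H_2 ≅ 0.
  H_3: rank ker ∂_3 − rank ∂_4 = (5 − 4) − 0 = 1, and there is no ∂_4, so H_3 ≅ Z.

As a check, the Euler characteristic is 5 − 10 + 10 − 5 = 0, which agrees with 1 − 0 + 0 − 1 = 0.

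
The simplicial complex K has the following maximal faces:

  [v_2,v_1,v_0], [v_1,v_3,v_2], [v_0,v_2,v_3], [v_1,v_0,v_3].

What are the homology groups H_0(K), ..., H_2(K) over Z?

H_0 = Z,  H_1 = 0,  H_2 = Z.

Fix the vertex order v_0 < v_1 < v_2 < v_3 and write every simplex with vertices in increasing order. Then dim K = 2 and the simplices of K are:

  0-simplices (4): [v_0], [v_1], [v_2], [v_3]
  1-simplices (6): [v_0,v_1], [v_0,v_2], [v_0,v_3], [v_1,v_2], [v_1,v_3], [v_2,v_3]
  2-simplices (4): [v_0,v_1,v_2], [v_0,v_1,v_3], [v_0,v_2,v_3], [v_1,v_2,v_3]

giving chain groups C_0 ≅ Z^4, C_1 ≅ Z^6, C_2 ≅ Z^4.

The boundary map ∂_1: C_1 → C_0 maps an edge to its endpoints' difference, ∂[p,q] = q − p.
This gives a 4×6 integer matrix of rank 3; reducing to Smith normal form yields diagonal entries (1,1,1).

The boundary map ∂_2: C_2 → C_1 sends each 2-simplex [p,q,r] to [q,r] − [p,r] + [p,q]. For instance
  ∂[v_0,v_2,v_3] = [v_2,v_3] − [v_0,v_3] + [v_0,v_2],
  ∂[v_0,v_1,v_3] = [v_1,v_3] − [v_0,v_3] + [v_0,v_1].
This gives a 6×4 integer matrix of rank 3; reducing to Smith normal form yields diagonal entries (1,1,1).

Now H_k = ker ∂_k / im ∂_{k+1}, so:

  H_0: rank C_0 − rank ∂_1 = 4 − 3 = 1, and the invariant factors of ∂_1 are all 1, so H_0 = Z.
  H_1: rank ker ∂_1 − rank ∂_2 = (6 − 3) − 3 = 0, and the invariant factors of ∂_2 are all 1, so H_1 = 0.
  H_2: rank ker ∂_2 − rank ∂_3 = (4 − 3) − 0 = 1, and there is no ∂_3, so H_2 = Z.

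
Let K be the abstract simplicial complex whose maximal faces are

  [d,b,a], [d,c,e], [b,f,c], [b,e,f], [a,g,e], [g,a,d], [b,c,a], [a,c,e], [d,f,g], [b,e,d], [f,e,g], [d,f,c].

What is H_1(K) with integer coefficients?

H_1 = Z_2.

Fix the vertex order a < b < c < d < e < f < g and write every simplex with vertices in increasing order. Then dim K = 2 and the simplices of K are:

  0-simplices (7): a, b, c, d, e, f, g
  1-simplices (18): ab, ac, ad, ae, ag, bc, bd, be, bf, cd, ce, cf, de, df, dg, ef, eg, fg
  2-simplices (12): abc, abd, ace, adg, aeg, bcf, bde, bef, cde, cdf, dfg, efg

giving chain groups C_0 ≅ Z^7, C_1 ≅ Z^18, C_2 ≅ Z^12.

∂_1: C_1 → C_0 sends each edge [p,q] (with p < q) to q − p. For instance
  ∂fg = g − f.
The resulting 7×18 matrix has rank 6, and its Smith normal form has invariant factors (1,1,1,1,1,1).

The boundary map ∂_2: C_2 → C_1 acts by ∂[p,q,r] = [q,r] − [p,r] + [p,q]. For instance
  ∂bcf = cf − bf + bc,
  ∂bde = de − be + bd.
This gives a 18×12 integer matrix of rank 12; reducing to Smith normal form yields diagonal entries (1,1,1,1,1,1,1,1,1,1,1,2).

From H_k ≅ ker(∂_k) / im(∂_{k+1}) we obtain:

  H_1: rank ker ∂_1 − rank ∂_2 = (18 − 6) − 12 = 0, and ∂_2 has invariant factor 2 > 1, so H_1 = Z_2.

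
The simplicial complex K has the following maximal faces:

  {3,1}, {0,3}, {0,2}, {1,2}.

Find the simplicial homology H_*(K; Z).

H_0 = Z,  H_1 = Z.

K has 4 vertices, 4 edges.
rank ∂_0 = 0, rank ∂_1 = 3 ⇒ b_0 = 4 − 0 − 3 = 1; all invariant factors of ∂_1 are 1 so no torsion. So H_0 = Z.
rank ∂_1 = 3, rank ∂_2 = 0 ⇒ b_1 = 4 − 3 − 0 = 1. So H_1 = Z.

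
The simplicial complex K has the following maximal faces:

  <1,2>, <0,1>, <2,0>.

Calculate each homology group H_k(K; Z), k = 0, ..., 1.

H_0 = Z,  H_1 = Z.

Take the total order 0 < 1 < 2 on the vertex set. Then K (dimension 1) consists of the simplices:

  0-simplices (3): [0], [1], [2]
  1-simplices (3): [0,1], [0,2], [1,2]

Hence C_0 ≅ Z^3, C_1 ≅ Z^3.

∂_1: C_1 → C_0 maps an edge to its endpoints' difference, ∂[p,q] = q − p. For instance
  ∂[0,2] = [2] − [0].
The resulting 3×3 matrix has rank 2, and its Smith normal form has invariant factors (1,1).

Reading off H_k = ker ∂_k / im ∂_{k+1}:

  H_0: rank C_0 − rank ∂_1 = 3 − 2 = 1, and the invariant factors of ∂_1 are all 1, so H_0 = Z.
  H_1: rank ker ∂_1 − rank ∂_2 = (3 − 2) − 0 = 1, and there is no ∂_2, so H_1 = Z.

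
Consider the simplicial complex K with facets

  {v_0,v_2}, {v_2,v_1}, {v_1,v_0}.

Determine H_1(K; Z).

H_1 ≅ Z.

Fix the vertex order v_0 < v_1 < v_2 and write every simplex with vertices in increasing order. Then dim K = 1 and the simplices of K are:

  0-simplices (3): [v_0], [v_1], [v_2]
  1-simplices (3): [v_0,v_1], [v_0,v_2], [v_1,v_2]

giving chain groups C_0 ≅ Z^3, C_1 ≅ Z^3.

Boundary ∂_1: C_1 → C_0 maps an edge to its endpoints' difference, ∂[p,q] = q − p. For instance
  ∂[v_0,v_1] = [v_1] − [v_0].
The resulting 3×3 matrix has rank 2, and its Smith normal form has invariant factors (1,1).

Reading off H_k = ker ∂_k / im ∂_{k+1}:

  H_1: rank ker ∂_1 − rank ∂_2 = (3 − 2) − 0 = 1, and there is no ∂_2, so H_1 = Z.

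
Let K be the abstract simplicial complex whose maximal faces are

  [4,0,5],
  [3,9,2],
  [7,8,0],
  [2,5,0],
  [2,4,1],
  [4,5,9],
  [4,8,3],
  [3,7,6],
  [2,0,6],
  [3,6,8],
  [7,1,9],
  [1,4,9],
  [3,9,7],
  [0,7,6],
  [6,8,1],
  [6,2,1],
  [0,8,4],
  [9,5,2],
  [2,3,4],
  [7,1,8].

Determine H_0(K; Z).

Order the vertices as 0 < 1 < 2 < 3 < 4 < 5 < 6 < 7 < 8 < 9. Listing each simplex with vertices in this order, K has dimension 2 with simplices:

  0-simplices (10): [0], [1], [2], [3], [4], [5], [6], [7], [8], [9]
  1-simplices (30): (30 of them)
  2-simplices (20): (20 of them)

giving chain groups C_0 ≅ Z^10, C_1 ≅ Z^30, C_2 ≅ Z^20.

∂_1: C_1 → C_0 maps an edge to its endpoints' difference, ∂[p,q] = q − p. For instance
  ∂[1,7] = [7] − [1].
The 10×30 boundary matrix has rank 9 and Smith normal form diag(1,1,1,1,1,1,1,1,1).

Boundary ∂_2: C_2 → C_1 sends each 2-simplex [p,q,r] to [q,r] − [p,r] + [p,q]. For instance
  ∂[2,3,4] = [3,4] − [2,4] + [2,3],
  ∂[2,5,9] = [5,9] − [2,9] + [2,5].
The resulting 30×20 matrix has rank 20, and its Smith normal form has invariant factors (1,1,1,1,1,1,1,1,1,1,1,1,1,1,1,1,1,1,1,2).

Reading off H_k = ker ∂_k / im ∂_{k+1}:

  H_0: rank C_0 − rank ∂_1 = 10 − 9 = 1, and the invariant factors of ∂_1 are all 1, so H_0 ≅ Z.

H_0 ≅ Z.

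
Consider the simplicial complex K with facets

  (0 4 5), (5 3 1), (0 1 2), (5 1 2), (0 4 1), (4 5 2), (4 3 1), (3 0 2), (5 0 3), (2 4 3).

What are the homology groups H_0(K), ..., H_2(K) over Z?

H_0 ≅ Z,  H_1 ≅ Z/2,  H_2 = 0.

Fix the vertex order 0 < 1 < 2 < 3 < 4 < 5 and write every simplex with vertices in increasing order. Then dim K = 2 and the simplices of K are:

  0-simplices (6): [0], [1], [2], [3], [4], [5]
  1-simplices (15): [0,1], [0,2], [0,3], [0,4], [0,5], [1,2], [1,3], [1,4], [1,5], [2,3], [2,4], [2,5], [3,4], [3,5], [4,5]
  2-simplices (10): [0,1,2], [0,1,4], [0,2,3], [0,3,5], [0,4,5], [1,2,5], [1,3,4], [1,3,5], [2,3,4], [2,4,5]

so the chain groups are C_0 ≅ Z^6, C_1 ≅ Z^15, C_2 ≅ Z^10.

Boundary ∂_1: C_1 → C_0 maps an edge to its endpoints' difference, ∂[p,q] = q − p.
This gives a 6×15 integer matrix of rank 5; reducing to Smith normal form yields diagonal entries (1,1,1,1,1).

∂_2: C_2 → C_1 sends each 2-simplex [p,q,r] to [q,r] − [p,r] + [p,q]. For instance
  ∂[2,4,5] = [4,5] − [2,5] + [2,4],
  ∂[1,3,5] = [3,5] − [1,5] + [1,3].
This gives a 15×10 integer matrix of rank 10; reducing to Smith normal form yields diagonal entries (1,1,1,1,1,1,1,1,1,2).

Reading off H_k = ker ∂_k / im ∂_{k+1}:

  H_0: rank C_0 − rank ∂_1 = 6 − 5 = 1, and the invariant factors of ∂_1 are all 1, so H_0 = Z.
  H_1: rank ker ∂_1 − rank ∂_2 = (15 − 5) − 10 = 0, and ∂_2 has invariant factor 2 > 1, so H_1 = Z/2.
  H_2: rank ker ∂_2 − rank ∂_3 = (10 − 10) − 0 = 0, and there is no ∂_3, so H_2 = 0.

As a check, the Euler characteristic is 6 − 15 + 10 = 1, which agrees with 1 − 0 + 0 = 1.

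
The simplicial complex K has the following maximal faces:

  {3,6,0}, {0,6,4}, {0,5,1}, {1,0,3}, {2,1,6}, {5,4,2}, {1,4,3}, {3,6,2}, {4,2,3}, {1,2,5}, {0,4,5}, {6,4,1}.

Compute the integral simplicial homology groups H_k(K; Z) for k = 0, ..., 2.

Take the total order 0 < 1 < 2 < 3 < 4 < 5 < 6 on the vertex set. Then K (dimension 2) consists of the simplices:

  0-simplices (7): [0], [1], [2], [3], [4], [5], [6]
  1-simplices (18): [0,1], [0,3], [0,4], [0,5], [0,6], [1,2], [1,3], [1,4], [1,5], [1,6], [2,3], [2,4], [2,5], [2,6], [3,4], [3,6], [4,5], [4,6]
  2-simplices (12): [0,1,3], [0,1,5], [0,3,6], [0,4,5], [0,4,6], [1,2,5], [1,2,6], [1,3,4], [1,4,6], [2,3,4], [2,3,6], [2,4,5]

so the chain groups are C_0 ≅ Z^7, C_1 ≅ Z^18, C_2 ≅ Z^12.

Boundary ∂_1: C_1 → C_0 maps an edge to its endpoints' difference, ∂[p,q] = q − p. For instance
  ∂[1,5] = [5] − [1].
This gives a 7×18 integer matrix of rank 6; reducing to Smith normal form yields diagonal entries (1,1,1,1,1,1).

∂_2: C_2 → C_1 acts by ∂[p,q,r] = [q,r] − [p,r] + [p,q]. For instance
  ∂[1,4,6] = [4,6] − [1,6] + [1,4],
  ∂[0,4,5] = [4,5] − [0,5] + [0,4].
The resulting 18×12 matrix has rank 12, and its Smith normal form has invariant factors (1,1,1,1,1,1,1,1,1,1,1,2).

From H_k ≅ ker(∂_k) / im(∂_{k+1}) we obtain:

  H_0: rank C_0 − rank ∂_1 = 7 − 6 = 1, and the invariant factors of ∂_1 are all 1, so H_0 ≅ Z.
  H_1: rank ker ∂_1 − rank ∂_2 = (18 − 6) − 12 = 0, and ∂_2 has invariant factor 2 > 1, so H_1 ≅ Z/2.
  H_2: rank ker ∂_2 − rank ∂_3 = (12 − 12) − 0 = 0, and there is no ∂_3, so H_2 ≅ 0.

As a check, the Euler characteristic is 7 − 18 + 12 = 1, which agrees with 1 − 0 + 0 = 1.
(K is a triangulation of the real projective plane RP^2.)

H_0 ≅ Z,  H_1 ≅ Z/2,  H_2 = 0.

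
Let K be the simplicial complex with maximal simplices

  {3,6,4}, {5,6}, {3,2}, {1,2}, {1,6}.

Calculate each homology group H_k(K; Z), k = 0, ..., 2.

K has 6 vertices, 7 edges, 1 triangle.
rank ∂_0 = 0, rank ∂_1 = 5 ⇒ b_0 = 6 − 0 − 5 = 1; all invariant factors of ∂_1 are 1 so no torsion. So H_0 = Z.
rank ∂_1 = 5, rank ∂_2 = 1 ⇒ b_1 = 7 − 5 − 1 = 1; all invariant factors of ∂_2 are 1 so no torsion. So H_1 = Z.
rank ∂_2 = 1, rank ∂_3 = 0 ⇒ b_2 = 1 − 1 − 0 = 0. So H_2 = 0.

H_0 = Z,  H_1 = Z,  H_2 = 0.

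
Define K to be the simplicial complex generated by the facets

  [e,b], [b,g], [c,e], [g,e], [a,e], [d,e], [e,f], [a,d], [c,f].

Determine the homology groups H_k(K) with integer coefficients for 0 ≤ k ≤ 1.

H_0 = Z,  H_1 = Z^3.

We work with the vertex ordering a < b < c < d < e < f < g. The simplices of K, each written with vertices in increasing order, are:

  0-simplices (7): a, b, c, d, e, f, g
  1-simplices (9): ad, ae, be, bg, ce, cf, de, ef, eg

Hence C_0 ≅ Z^7, C_1 ≅ Z^9.

∂_1: C_1 → C_0 is given by ∂[p,q] = [q] − [p]. For instance
  ∂de = e − d.
As a 7×9 matrix over Z this has rank 6, with invariant factors (1,1,1,1,1,1).

From H_k ≅ ker(∂_k) / im(∂_{k+1}) we obtain:

  H_0: rank C_0 − rank ∂_1 = 7 − 6 = 1, and the invariant factors of ∂_1 are all 1, so H_0 ≅ Z.
  H_1: rank ker ∂_1 − rank ∂_2 = (9 − 6) − 0 = 3, and there is no ∂_2, so H_1 ≅ Z^3.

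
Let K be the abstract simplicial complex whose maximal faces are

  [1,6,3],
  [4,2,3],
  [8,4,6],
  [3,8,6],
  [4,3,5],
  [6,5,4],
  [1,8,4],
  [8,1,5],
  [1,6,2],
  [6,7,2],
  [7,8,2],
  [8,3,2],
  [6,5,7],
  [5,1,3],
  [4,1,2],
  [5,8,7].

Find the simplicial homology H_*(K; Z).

We work with the vertex ordering 1 < 2 < 3 < 4 < 5 < 6 < 7 < 8. The simplices of K, each written with vertices in increasing order, are:

  0-simplices (8): [1], [2], [3], [4], [5], [6], [7], [8]
  1-simplices (24): (24 of them)
  2-simplices (16): [1,2,4], [1,2,6], [1,3,5], [1,3,6], [1,4,8], [1,5,8], [2,3,4], [2,3,8], [2,6,7], [2,7,8], [3,4,5], [3,6,8], [4,5,6], [4,6,8], [5,6,7], [5,7,8]

so the chain groups are C_0 ≅ Z^8, C_1 ≅ Z^24, C_2 ≅ Z^16.

∂_1: C_1 → C_0 maps an edge to its endpoints' difference, ∂[p,q] = q − p. For instance
  ∂[2,6] = [6] − [2].
This gives a 8×24 integer matrix of rank 7; reducing to Smith normal form yields diagonal entries (1,1,1,1,1,1,1).

The boundary map ∂_2: C_2 → C_1 maps a triangle to the signed sum of its edges. For instance
  ∂[4,6,8] = [6,8] − [4,8] + [4,6],
  ∂[1,2,4] = [2,4] − [1,4] + [1,2].
The resulting 24×16 matrix has rank 15, and its Smith normal form has invariant factors (1,1,1,1,1,1,1,1,1,1,1,1,1,1,1).

Reading off H_k = ker ∂_k / im ∂_{k+1}:

  H_0: rank C_0 − rank ∂_1 = 8 − 7 = 1, and the invariant factors of ∂_1 are all 1, so H_0 ≅ Z.
  H_1: rank ker ∂_1 − rank ∂_2 = (24 − 7) − 15 = 2, and the invariant factors of ∂_2 are all 1, so H_1 ≅ Z^2.
  H_2: rank ker ∂_2 − rank ∂_3 = (16 − 15) − 0 = 1, and there is no ∂_3, so H_2 ≅ Z.

As a check, the Euler characteristic is 8 − 24 + 16 = 0, which agrees with 1 − 2 + 1 = 0.
(K is a triangulation of the torus T^2.)

H_0 = Z,  H_1 = Z^2,  H_2 = Z.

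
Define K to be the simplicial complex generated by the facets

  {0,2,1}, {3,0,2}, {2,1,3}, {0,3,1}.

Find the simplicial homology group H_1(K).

H_1 ≅ 0.

We work with the vertex ordering 0 < 1 < 2 < 3. The simplices of K, each written with vertices in increasing order, are:

  0-simplices (4): [0], [1], [2], [3]
  1-simplices (6): [0,1], [0,2], [0,3], [1,2], [1,3], [2,3]
  2-simplices (4): [0,1,2], [0,1,3], [0,2,3], [1,2,3]

Hence C_0 ≅ Z^4, C_1 ≅ Z^6, C_2 ≅ Z^4.

The boundary map ∂_1: C_1 → C_0 sends each edge [p,q] (with p < q) to q − p.
The resulting 4×6 matrix has rank 3, and its Smith normal form has invariant factors (1,1,1).

Boundary ∂_2: C_2 → C_1 acts by ∂[p,q,r] = [q,r] − [p,r] + [p,q]. For instance
  ∂[1,2,3] = [2,3] − [1,3] + [1,2],
  ∂[0,1,2] = [1,2] − [0,2] + [0,1].
The 6×4 boundary matrix has rank 3 and Smith normal form diag(1,1,1).

From H_k ≅ ker(∂_k) / im(∂_{k+1}) we obtain:

  H_1: rank ker ∂_1 − rank ∂_2 = (6 − 3) − 3 = 0, and the invariant factors of ∂_2 are all 1, so H_1 = 0.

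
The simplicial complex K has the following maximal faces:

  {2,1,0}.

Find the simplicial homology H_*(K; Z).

H_0 ≅ Z,  H_1 = 0,  H_2 = 0.

Fix the vertex order 0 < 1 < 2 and write every simplex with vertices in increasing order. Then dim K = 2 and the simplices of K are:

  0-simplices (3): [0], [1], [2]
  1-simplices (3): [0,1], [0,2], [1,2]
  2-simplices (1): [0,1,2]

so the chain groups are C_0 ≅ Z^3, C_1 ≅ Z^3, C_2 ≅ Z^1.

∂_1: C_1 → C_0 sends each edge [p,q] (with p < q) to q − p.
As a 3×3 matrix over Z this has rank 2, with invariant factors (1,1).

Boundary ∂_2: C_2 → C_1 maps a triangle to the signed sum of its edges. For instance
  ∂[0,1,2] = [1,2] − [0,2] + [0,1].
The 3×1 boundary matrix has rank 1 and Smith normal form diag(1).

From H_k ≅ ker(∂_k) / im(∂_{k+1}) we obtain:

  H_0: rank C_0 − rank ∂_1 = 3 − 2 = 1, and the invariant factors of ∂_1 are all 1, so H_0 ≅ Z.
  H_1: rank ker ∂_1 − rank ∂_2 = (3 − 2) − 1 = 0, and the invariant factors of ∂_2 are all 1, so H_1 ≅ 0.
  H_2: rank ker ∂_2 − rank ∂_3 = (1 − 1) − 0 = 0, and there is no ∂_3, so H_2 ≅ 0.

As a check, the Euler characteristic is 3 − 3 + 1 = 1, which agrees with 1 − 0 + 0 = 1.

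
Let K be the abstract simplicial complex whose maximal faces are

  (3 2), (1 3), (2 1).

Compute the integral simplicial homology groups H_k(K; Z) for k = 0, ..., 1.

H_0 = Z,  H_1 = Z.

We work with the vertex ordering 1 < 2 < 3. The simplices of K, each written with vertices in increasing order, are:

  0-simplices (3): [1], [2], [3]
  1-simplices (3): [1,2], [1,3], [2,3]

so the chain groups are C_0 ≅ Z^3, C_1 ≅ Z^3.

Boundary ∂_1: C_1 → C_0 is given by ∂[p,q] = [q] − [p]. For instance
  ∂[1,3] = [3] − [1].
The resulting 3×3 matrix has rank 2, and its Smith normal form has invariant factors (1,1).

From H_k ≅ ker(∂_k) / im(∂_{k+1}) we obtain:

  H_0: rank C_0 − rank ∂_1 = 3 − 2 = 1, and the invariant factors of ∂_1 are all 1, so H_0 ≅ Z.
  H_1: rank ker ∂_1 − rank ∂_2 = (3 − 2) − 0 = 1, and there is no ∂_2, so H_1 ≅ Z.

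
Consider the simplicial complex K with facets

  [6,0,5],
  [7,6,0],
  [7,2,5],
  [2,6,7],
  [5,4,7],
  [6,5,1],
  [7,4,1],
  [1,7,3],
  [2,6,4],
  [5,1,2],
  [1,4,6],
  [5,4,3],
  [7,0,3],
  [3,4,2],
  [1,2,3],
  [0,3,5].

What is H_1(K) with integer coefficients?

H_1 = Z^2.

Fix the vertex order 0 < 1 < 2 < 3 < 4 < 5 < 6 < 7 and write every simplex with vertices in increasing order. Then dim K = 2 and the simplices of K are:

  0-simplices (8): [0], [1], [2], [3], [4], [5], [6], [7]
  1-simplices (24): (24 of them)
  2-simplices (16): [0,3,5], [0,3,7], [0,5,6], [0,6,7], [1,2,3], [1,2,5], [1,3,7], [1,4,6], [1,4,7], [1,5,6], [2,3,4], [2,4,6], [2,5,7], [2,6,7], [3,4,5], [4,5,7]

giving chain groups C_0 ≅ Z^8, C_1 ≅ Z^24, C_2 ≅ Z^16.

The boundary map ∂_1: C_1 → C_0 is given by ∂[p,q] = [q] − [p].
This gives a 8×24 integer matrix of rank 7; reducing to Smith normal form yields diagonal entries (1,1,1,1,1,1,1).

∂_2: C_2 → C_1 acts by ∂[p,q,r] = [q,r] − [p,r] + [p,q]. For instance
  ∂[0,3,7] = [3,7] − [0,7] + [0,3],
  ∂[1,2,5] = [2,5] − [1,5] + [1,2].
The resulting 24×16 matrix has rank 15, and its Smith normal form has invariant factors (1,1,1,1,1,1,1,1,1,1,1,1,1,1,1).

Reading off H_k = ker ∂_k / im ∂_{k+1}:

  H_1: rank ker ∂_1 − rank ∂_2 = (24 − 7) − 15 = 2, and the invariant factors of ∂_2 are all 1, so H_1 = Z^2.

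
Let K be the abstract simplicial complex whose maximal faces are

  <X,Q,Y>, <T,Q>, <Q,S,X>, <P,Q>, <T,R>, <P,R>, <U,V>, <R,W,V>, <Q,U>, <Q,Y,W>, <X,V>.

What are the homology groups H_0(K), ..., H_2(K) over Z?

Fix the vertex order P < Q < R < S < T < U < V < W < X < Y and write every simplex with vertices in increasing order. Then dim K = 2 and the simplices of K are:

  0-simplices (10): P, Q, R, S, T, U, V, W, X, Y
  1-simplices (17): PQ, PR, QS, QT, QU, QW, QX, QY, RT, RV, RW, SX, UV, VW, VX, WY, XY
  2-simplices (4): QSX, QWY, QXY, RVW

Hence C_0 ≅ Z^10, C_1 ≅ Z^17, C_2 ≅ Z^4.

∂_1: C_1 → C_0 sends each edge [p,q] (with p < q) to q − p.
As a 10×17 matrix over Z this has rank 9, with invariant factors (1,1,1,1,1,1,1,1,1).

The boundary map ∂_2: C_2 → C_1 sends each 2-simplex [p,q,r] to [q,r] − [p,r] + [p,q]. For instance
  ∂QSX = SX − QX + QS,
  ∂RVW = VW − RW + RV.
The 17×4 boundary matrix has rank 4 and Smith normal form diag(1,1,1,1).

Computing H_k = (kernel of ∂_k) / (image of ∂_{k+1}):

  H_0: rank C_0 − rank ∂_1 = 10 − 9 = 1, and the invariant factors of ∂_1 are all 1, so H_0 = Z.
  H_1: rank ker ∂_1 − rank ∂_2 = (17 − 9) − 4 = 4, and the invariant factors of ∂_2 are all 1, so H_1 = Z^4.
  H_2: rank ker ∂_2 − rank ∂_3 = (4 − 4) − 0 = 0, and there is no ∂_3, so H_2 = 0.

As a check, the Euler characteristic is 10 − 17 + 4 = -3, which agrees with 1 − 4 + 0 = -3.

H_0 ≅ Z,  H_1 ≅ Z^4,  H_2 = 0.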